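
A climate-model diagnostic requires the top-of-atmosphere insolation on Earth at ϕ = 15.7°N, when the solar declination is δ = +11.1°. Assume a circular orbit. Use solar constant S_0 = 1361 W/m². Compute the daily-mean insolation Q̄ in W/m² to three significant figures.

Q̄ ≈ 445 W/m²

cos h₀ = −tan(+15.7°) tan(+11.100°) = -0.0551, h₀ = 1.6260 rad.
Bracket: h₀ sin ϕ sin δ + cos ϕ cos δ sin h₀ = 1.6260×0.27060×0.19252 + 0.96269×0.98129×0.99848 = 0.084708 + 0.943242 = 1.027950.
Q̄ = (S_0/π) × [bracket] = (1361/π) × 1.027950 = 445.3 W/m².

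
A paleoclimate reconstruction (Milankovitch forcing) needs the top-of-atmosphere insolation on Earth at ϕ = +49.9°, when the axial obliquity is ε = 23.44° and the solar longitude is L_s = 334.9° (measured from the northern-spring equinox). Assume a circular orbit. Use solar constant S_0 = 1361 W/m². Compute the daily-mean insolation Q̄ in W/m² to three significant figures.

Solar declination: sin δ = sin ε · sin L_s = sin 23.44° × sin 334.9° = -0.16874, so δ = -9.715°.
cos h₀ = −tan(+49.9°) tan(-9.715°) = 0.2033, h₀ = 1.3661 rad.
Bracket: h₀ sin ϕ sin δ + cos ϕ cos δ sin h₀ = 1.3661×0.76492×-0.16874 + 0.64412×0.98566×0.97912 = -0.176326 + 0.621627 = 0.445301.
Q̄ = (S_0/π) × [bracket] = (1361/π) × 0.445301 = 192.9 W/m².

Q̄ ≈ 193 W/m²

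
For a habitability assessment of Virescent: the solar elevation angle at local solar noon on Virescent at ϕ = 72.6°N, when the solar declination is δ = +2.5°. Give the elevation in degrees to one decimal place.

At local noon the hour angle is zero, so the zenith angle equals |ϕ − δ| = |+72.6° − (+2.500°)| = 70.100°.
Elevation = 90° − 70.100° = 19.9°.

19.9°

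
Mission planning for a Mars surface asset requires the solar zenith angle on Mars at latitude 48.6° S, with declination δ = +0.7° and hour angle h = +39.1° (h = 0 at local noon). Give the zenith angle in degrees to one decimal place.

θ_z = 59.7°

cos θ_z = sin φ sin δ + cos φ cos δ cos h = -0.009164 + 0.513170 = 0.504006.
θ_z = arccos(0.504006) = 59.7°.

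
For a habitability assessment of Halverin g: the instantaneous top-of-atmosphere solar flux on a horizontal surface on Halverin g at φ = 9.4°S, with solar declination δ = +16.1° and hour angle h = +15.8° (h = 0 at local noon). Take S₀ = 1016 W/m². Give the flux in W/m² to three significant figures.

cos θ_z = sin φ sin δ + cos φ cos δ cos h = -0.045293 + 0.912065 = 0.866772.
Flux = S₀ · cos θ_z = 1016 × 0.866772 = 880.6 W/m².

881 W/m²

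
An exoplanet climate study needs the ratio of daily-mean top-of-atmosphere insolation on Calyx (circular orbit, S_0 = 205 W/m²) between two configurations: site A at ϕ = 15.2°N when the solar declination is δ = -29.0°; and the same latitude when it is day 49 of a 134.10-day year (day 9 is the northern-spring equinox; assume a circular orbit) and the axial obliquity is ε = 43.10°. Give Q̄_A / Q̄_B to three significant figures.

Q̄_A / Q̄_B ≈ 0.641

— Configuration A (ϕ=+15.2°):
cos h₀ = −tan(+15.2°) tan(-29.000°) = 0.1506, h₀ = 1.4196 rad.
Bracket: h₀ sin ϕ sin δ + cos ϕ cos δ sin h₀ = 1.4196×0.26219×-0.48481 + 0.96502×0.87462×0.98859 = -0.180449 + 0.834395 = 0.653946.
Q̄ = (S_0/π) × [bracket] = (205/π) × 0.653946 = 42.672 W/m².
— Configuration B (ϕ=+15.2°):
Solar longitude: L_s = 360° × (49 − 9)/134.10 = 107.383°.
sin δ = sin 43.10° × sin 107.383° = 0.65207, so δ = +40.698°.
cos h₀ = −tan(+15.2°) tan(+40.698°) = -0.2337, h₀ = 1.8067 rad.
Bracket: h₀ sin ϕ sin δ + cos ϕ cos δ sin h₀ = 1.8067×0.26219×0.65207 + 0.96502×0.75816×0.97231 = 0.308885 + 0.711380 = 1.020265.
Q̄ = (S_0/π) × [bracket] = (205/π) × 1.020265 = 66.576 W/m².
Ratio Q̄_A / Q̄_B = 42.672 / 66.576 = 0.6410.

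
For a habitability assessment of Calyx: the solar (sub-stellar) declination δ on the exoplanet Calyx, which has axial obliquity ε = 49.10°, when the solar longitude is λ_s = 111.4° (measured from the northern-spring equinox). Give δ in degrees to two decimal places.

sin δ = sin ε · sin λ_s = sin 49.10° × sin 111.4° = 0.703742.
δ = arcsin(0.703742) = +44.73°.

δ = +44.73°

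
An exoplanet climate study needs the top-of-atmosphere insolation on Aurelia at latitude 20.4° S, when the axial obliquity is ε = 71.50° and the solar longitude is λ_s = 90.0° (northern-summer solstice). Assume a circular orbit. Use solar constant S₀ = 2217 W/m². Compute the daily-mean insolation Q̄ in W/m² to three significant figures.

Q̄ ≈ 0.00 W/m²

Solar declination: sin δ = sin ε · sin λ_s = sin 71.50° × sin 90.0° = 0.94832, so δ = +71.500°.
cos H₀ = −tan(-20.4°) tan(+71.500°) = 1.1115 ≥ 1 ⇒ polar night, H₀ = 0 and Q̄ = 0.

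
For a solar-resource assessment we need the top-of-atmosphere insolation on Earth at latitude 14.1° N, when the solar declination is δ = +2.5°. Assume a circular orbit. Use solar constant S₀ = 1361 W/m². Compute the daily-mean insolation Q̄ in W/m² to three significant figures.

Q̄ ≈ 427 W/m²

cos H₀ = −tan(+14.1°) tan(+2.500°) = -0.0110, H₀ = 1.5818 rad.
Bracket: H₀ sin φ sin δ + cos φ cos δ sin H₀ = 1.5818×0.24362×0.04362 + 0.96987×0.99905×0.99994 = 0.016809 + 0.968890 = 0.985699.
Q̄ = (S₀/π) × [bracket] = (1361/π) × 0.985699 = 427.0 W/m².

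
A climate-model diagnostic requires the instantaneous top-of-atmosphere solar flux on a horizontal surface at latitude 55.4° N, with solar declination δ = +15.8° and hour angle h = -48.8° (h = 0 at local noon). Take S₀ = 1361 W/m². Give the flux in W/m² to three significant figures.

795 W/m²

cos θ_z = sin φ sin δ + cos φ cos δ cos h = 0.224124 + 0.359901 = 0.584025.
Flux = S₀ · cos θ_z = 1361 × 0.584025 = 794.9 W/m².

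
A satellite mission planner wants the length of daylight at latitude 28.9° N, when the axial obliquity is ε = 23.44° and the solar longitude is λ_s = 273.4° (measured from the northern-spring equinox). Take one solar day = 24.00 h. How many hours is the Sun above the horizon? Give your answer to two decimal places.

Solar declination: sin δ = sin ε · sin λ_s = sin 23.44° × sin 273.4° = -0.39709, so δ = -23.396°.
cos H₀ = −tan φ · tan δ = −tan(+28.9°) × tan(-23.396°) = 0.2388, so H₀ = 1.3296 rad = 76.18°.
Daylight = 2H₀/(2π) × 24.00 h = (1.3296/π) × 24.00 = 10.16 h.

10.16 h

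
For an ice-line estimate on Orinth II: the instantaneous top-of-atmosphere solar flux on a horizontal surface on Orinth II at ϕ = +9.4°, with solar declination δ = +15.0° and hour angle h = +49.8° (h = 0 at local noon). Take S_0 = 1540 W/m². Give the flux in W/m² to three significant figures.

1.01e+03 W/m²

cos θ_z = sin ϕ sin δ + cos ϕ cos δ cos h = 0.042272 + 0.615092 = 0.657364.
Flux = S_0 · cos θ_z = 1540 × 0.657364 = 1012 W/m².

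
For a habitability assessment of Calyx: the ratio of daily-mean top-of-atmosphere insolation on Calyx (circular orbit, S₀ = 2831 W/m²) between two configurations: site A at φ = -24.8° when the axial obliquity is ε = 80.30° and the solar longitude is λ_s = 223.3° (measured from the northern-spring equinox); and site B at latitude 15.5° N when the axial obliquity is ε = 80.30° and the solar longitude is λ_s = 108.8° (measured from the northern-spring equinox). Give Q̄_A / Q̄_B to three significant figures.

— Configuration A (φ=-24.8°):
Solar declination: sin δ = sin ε · sin λ_s = sin 80.30° × sin 223.3° = -0.67601, so δ = -42.533°.
cos H₀ = −tan(-24.8°) tan(-42.533°) = -0.4239, H₀ = 2.0085 rad.
Bracket: H₀ sin φ sin δ + cos φ cos δ sin H₀ = 2.0085×-0.41945×-0.67601 + 0.90778×0.73689×0.90571 = 0.569515 + 0.605860 = 1.175375.
Q̄ = (S₀/π) × [bracket] = (2831/π) × 1.175375 = 1059.2 W/m².
— Configuration B (φ=+15.5°):
Solar declination: sin δ = sin ε · sin λ_s = sin 80.30° × sin 108.8° = 0.93312, so δ = +68.926°.
cos H₀ = −tan(+15.5°) tan(+68.926°) = -0.7197, H₀ = 2.3741 rad.
Bracket: H₀ sin φ sin δ + cos φ cos δ sin H₀ = 2.3741×0.26724×0.93312 + 0.96363×0.35958×0.69432 = 0.592022 + 0.240583 = 0.832605.
Q̄ = (S₀/π) × [bracket] = (2831/π) × 0.832605 = 750.29 W/m².
Ratio Q̄_A / Q̄_B = 1059.2 / 750.29 = 1.412.

Q̄_A / Q̄_B ≈ 1.41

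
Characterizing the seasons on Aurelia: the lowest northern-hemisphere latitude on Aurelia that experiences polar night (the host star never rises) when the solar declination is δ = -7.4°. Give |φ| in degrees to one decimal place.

Polar night requires cos H₀ = −tan φ tan δ ≥ 1, i.e. tan φ tan δ ≤ −1.
The boundary is |tan φ| · |tan δ| = 1, so |φ| = 90° − |δ| = 90° − 7.4° = 82.6° in the northern hemisphere.

|φ| = 82.6°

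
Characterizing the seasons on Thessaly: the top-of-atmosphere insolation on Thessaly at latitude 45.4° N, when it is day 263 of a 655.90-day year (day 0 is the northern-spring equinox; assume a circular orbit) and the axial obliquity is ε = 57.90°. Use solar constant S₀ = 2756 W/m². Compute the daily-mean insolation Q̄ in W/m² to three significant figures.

Q̄ ≈ 1.11e+03 W/m²

Solar longitude: λ_s = 360° × (263 − 0)/655.90 = 144.351°.
sin δ = sin 57.90° × sin 144.351° = 0.49371, so δ = +29.585°.
cos H₀ = −tan(+45.4°) tan(+29.585°) = -0.5757, H₀ = 2.1843 rad.
Bracket: H₀ sin φ sin δ + cos φ cos δ sin H₀ = 2.1843×0.71203×0.49371 + 0.70215×0.86962×0.81765 = 0.767861 + 0.499260 = 1.267121.
Q̄ = (S₀/π) × [bracket] = (2756/π) × 1.267121 = 1112 W/m².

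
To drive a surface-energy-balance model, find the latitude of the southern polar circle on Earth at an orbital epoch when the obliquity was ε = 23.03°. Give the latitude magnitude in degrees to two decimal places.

The polar circle is the lowest latitude that experiences at least one full rotation of continuous darkness at the northern-summer solstice; it lies at |ϕ| = 90° − ε = 90° − 23.03° = 66.97°.

66.97°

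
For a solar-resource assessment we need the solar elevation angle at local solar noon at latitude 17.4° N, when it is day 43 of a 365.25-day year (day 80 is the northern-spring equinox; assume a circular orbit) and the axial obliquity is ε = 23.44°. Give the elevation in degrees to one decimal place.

Solar longitude: λ_s = 360° × (43 − 80)/365.25 = -36.468°, i.e. -36.468° + 360° = 323.532°.
sin δ = sin 23.44° × sin 323.532° = -0.23644, so δ = -13.676°.
At local noon the hour angle is zero, so the zenith angle equals |φ − δ| = |+17.4° − (-13.676°)| = 31.076°.
Elevation = 90° − 31.076° = 58.9°.

58.9°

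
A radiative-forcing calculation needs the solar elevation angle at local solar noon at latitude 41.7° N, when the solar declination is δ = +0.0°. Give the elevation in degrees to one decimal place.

At local noon the hour angle is zero, so the zenith angle equals |ϕ − δ| = |+41.7° − (+0.000°)| = 41.700°.
Elevation = 90° − 41.700° = 48.3°.

48.3°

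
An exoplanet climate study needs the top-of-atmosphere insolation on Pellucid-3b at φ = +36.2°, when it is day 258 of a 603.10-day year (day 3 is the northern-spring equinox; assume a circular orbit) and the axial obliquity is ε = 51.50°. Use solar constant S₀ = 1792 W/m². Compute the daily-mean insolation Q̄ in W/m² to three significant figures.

Solar longitude: λ_s = 360° × (258 − 3)/603.10 = 152.214°.
sin δ = sin 51.50° × sin 152.214° = 0.36483, so δ = +21.397°.
cos H₀ = −tan(+36.2°) tan(+21.397°) = -0.2868, H₀ = 1.8617 rad.
Bracket: H₀ sin φ sin δ + cos φ cos δ sin H₀ = 1.8617×0.59061×0.36483 + 0.80696×0.93107×0.95799 = 0.401145 + 0.719773 = 1.120918.
Q̄ = (S₀/π) × [bracket] = (1792/π) × 1.120918 = 639.4 W/m².

Q̄ ≈ 639 W/m²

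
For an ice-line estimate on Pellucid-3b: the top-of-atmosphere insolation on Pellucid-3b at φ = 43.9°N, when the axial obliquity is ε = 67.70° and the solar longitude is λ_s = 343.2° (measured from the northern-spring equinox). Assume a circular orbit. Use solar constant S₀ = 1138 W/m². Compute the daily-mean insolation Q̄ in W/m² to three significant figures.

Q̄ ≈ 155 W/m²

Solar declination: sin δ = sin ε · sin λ_s = sin 67.70° × sin 343.2° = -0.26742, so δ = -15.511°.
cos H₀ = −tan(+43.9°) tan(-15.511°) = 0.2671, H₀ = 1.3004 rad.
Bracket: H₀ sin φ sin δ + cos φ cos δ sin H₀ = 1.3004×0.69340×-0.26742 + 0.72055×0.96358×0.96368 = -0.241132 + 0.669090 = 0.427958.
Q̄ = (S₀/π) × [bracket] = (1138/π) × 0.427958 = 155.0 W/m².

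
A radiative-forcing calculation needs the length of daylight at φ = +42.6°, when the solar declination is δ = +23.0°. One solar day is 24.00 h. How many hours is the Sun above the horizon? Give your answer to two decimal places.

cos H₀ = −tan φ · tan δ = −tan(+42.6°) × tan(+23.000°) = -0.3903, so H₀ = 1.9718 rad = 112.97°.
Daylight = 2H₀/(2π) × 24.00 h = (1.9718/π) × 24.00 = 15.06 h.

15.06 h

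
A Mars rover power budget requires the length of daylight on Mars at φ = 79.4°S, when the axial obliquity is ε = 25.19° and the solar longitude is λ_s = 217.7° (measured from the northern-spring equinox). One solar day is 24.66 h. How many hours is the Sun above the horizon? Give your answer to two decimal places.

24.66 h

Solar declination: sin δ = sin ε · sin λ_s = sin 25.19° × sin 217.7° = -0.26028, so δ = -15.087°.
Sunrise equation: cos H₀ = −tan φ · tan δ = -1.4404 ≤ −1, so the Sun never sets (polar day) and H₀ = π.
Daylight = 2H₀/(2π) × 24.66 h = (3.1416/π) × 24.66 = 24.66 h.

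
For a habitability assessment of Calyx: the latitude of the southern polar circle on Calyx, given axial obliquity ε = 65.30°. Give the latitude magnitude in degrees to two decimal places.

The polar circle is the lowest latitude that experiences at least one full rotation of continuous darkness at the northern-summer solstice; it lies at |φ| = 90° − ε = 90° − 65.30° = 24.70°.

24.70°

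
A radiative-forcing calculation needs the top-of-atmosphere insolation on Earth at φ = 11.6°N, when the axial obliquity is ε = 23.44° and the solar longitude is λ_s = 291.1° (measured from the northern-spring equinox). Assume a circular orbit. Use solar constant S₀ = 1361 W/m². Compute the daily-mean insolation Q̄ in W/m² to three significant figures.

Solar declination: sin δ = sin ε · sin λ_s = sin 23.44° × sin 291.1° = -0.37112, so δ = -21.785°.
cos H₀ = −tan(+11.6°) tan(-21.785°) = 0.0820, H₀ = 1.4887 rad.
Bracket: H₀ sin φ sin δ + cos φ cos δ sin H₀ = 1.4887×0.20108×-0.37112 + 0.97958×0.92859×0.99663 = -0.111094 + 0.906563 = 0.795469.
Q̄ = (S₀/π) × [bracket] = (1361/π) × 0.795469 = 344.6 W/m².

Q̄ ≈ 345 W/m²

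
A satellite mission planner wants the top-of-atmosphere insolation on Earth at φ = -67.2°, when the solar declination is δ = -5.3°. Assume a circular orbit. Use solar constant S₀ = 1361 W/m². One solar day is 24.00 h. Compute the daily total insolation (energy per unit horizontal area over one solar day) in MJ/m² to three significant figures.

19.8 MJ/m²

cos H₀ = −tan(-67.2°) tan(-5.300°) = -0.2207, H₀ = 1.7933 rad.
Bracket: H₀ sin φ sin δ + cos φ cos δ sin H₀ = 1.7933×-0.92186×-0.09237 + 0.38752×0.99572×0.97535 = 0.152703 + 0.376350 = 0.529053.
Q̄ = (S₀/π) × [bracket] = (1361/π) × 0.529053 = 229.20 W/m².
Daily total = Q̄ × 24.00 h × 3600 s/h = 229.20 × 24.00 × 3600 / 10⁶ = 19.80 MJ/m².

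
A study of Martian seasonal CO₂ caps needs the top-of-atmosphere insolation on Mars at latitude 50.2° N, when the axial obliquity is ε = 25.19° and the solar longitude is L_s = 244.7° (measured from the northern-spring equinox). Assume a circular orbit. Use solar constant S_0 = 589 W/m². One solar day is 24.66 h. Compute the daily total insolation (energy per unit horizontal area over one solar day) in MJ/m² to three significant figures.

3.36 MJ/m²

Solar declination: sin δ = sin ε · sin L_s = sin 25.19° × sin 244.7° = -0.38480, so δ = -22.631°.
cos h₀ = −tan(+50.2°) tan(-22.631°) = 0.5004, h₀ = 1.0468 rad.
Bracket: h₀ sin ϕ sin δ + cos ϕ cos δ sin h₀ = 1.0468×0.76828×-0.38480 + 0.64011×0.92300×0.86581 = -0.309470 + 0.511539 = 0.202069.
Q̄ = (S_0/π) × [bracket] = (589/π) × 0.202069 = 37.885 W/m².
Daily total = Q̄ × 24.66 h × 3600 s/h = 37.885 × 24.66 × 3600 / 10⁶ = 3.363 MJ/m².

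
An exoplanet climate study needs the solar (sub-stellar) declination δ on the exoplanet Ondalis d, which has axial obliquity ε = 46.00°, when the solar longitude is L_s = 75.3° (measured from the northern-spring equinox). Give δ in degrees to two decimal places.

δ = +44.09°

sin δ = sin ε · sin L_s = sin 46.00° × sin 75.3° = 0.695794.
δ = arcsin(0.695794) = +44.09°.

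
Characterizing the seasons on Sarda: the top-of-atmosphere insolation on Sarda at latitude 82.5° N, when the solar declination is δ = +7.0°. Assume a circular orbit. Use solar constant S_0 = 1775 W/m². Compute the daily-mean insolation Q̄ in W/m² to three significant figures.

cos h₀ = −tan(+82.5°) tan(+7.000°) = -0.9326, h₀ = 2.7725 rad.
Bracket: h₀ sin ϕ sin δ + cos ϕ cos δ sin h₀ = 2.7725×0.99144×0.12187 + 0.13053×0.99255×0.36080 = 0.334992 + 0.046744 = 0.381736.
Q̄ = (S_0/π) × [bracket] = (1775/π) × 0.381736 = 215.7 W/m².

Q̄ ≈ 216 W/m²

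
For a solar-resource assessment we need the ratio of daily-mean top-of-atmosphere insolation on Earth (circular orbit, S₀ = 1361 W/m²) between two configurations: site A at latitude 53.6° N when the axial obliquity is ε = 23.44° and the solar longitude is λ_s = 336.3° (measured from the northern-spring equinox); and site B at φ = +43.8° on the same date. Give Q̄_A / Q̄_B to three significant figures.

Q̄_A / Q̄_B ≈ 0.727

— Configuration A (φ=+53.6°):
Solar declination: sin δ = sin ε · sin λ_s = sin 23.44° × sin 336.3° = -0.15989, so δ = -9.201°.
cos H₀ = −tan(+53.6°) tan(-9.201°) = 0.2197, H₀ = 1.3493 rad.
Bracket: H₀ sin φ sin δ + cos φ cos δ sin H₀ = 1.3493×0.80489×-0.15989 + 0.59342×0.98713×0.97557 = -0.173647 + 0.571472 = 0.397825.
Q̄ = (S₀/π) × [bracket] = (1361/π) × 0.397825 = 172.35 W/m².
— Configuration B (φ=+43.8°):
cos H₀ = −tan(+43.8°) tan(-9.201°) = 0.1553, H₀ = 1.4148 rad.
Bracket: H₀ sin φ sin δ + cos φ cos δ sin H₀ = 1.4148×0.69214×-0.15989 + 0.72176×0.98713×0.98786 = -0.156571 + 0.703822 = 0.547251.
Q̄ = (S₀/π) × [bracket] = (1361/π) × 0.547251 = 237.08 W/m².
Ratio Q̄_A / Q̄_B = 172.35 / 237.08 = 0.7270.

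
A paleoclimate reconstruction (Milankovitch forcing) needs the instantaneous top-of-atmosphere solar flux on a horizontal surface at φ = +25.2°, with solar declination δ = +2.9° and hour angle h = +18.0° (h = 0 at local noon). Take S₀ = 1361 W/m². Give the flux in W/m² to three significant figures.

cos θ_z = sin φ sin δ + cos φ cos δ cos h = 0.021541 + 0.859440 = 0.880981.
Flux = S₀ · cos θ_z = 1361 × 0.880981 = 1199 W/m².

1.20e+03 W/m²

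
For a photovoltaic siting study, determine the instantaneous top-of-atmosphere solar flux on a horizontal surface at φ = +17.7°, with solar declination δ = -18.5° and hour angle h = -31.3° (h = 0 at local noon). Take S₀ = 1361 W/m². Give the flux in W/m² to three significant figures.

919 W/m²

cos θ_z = sin φ sin δ + cos φ cos δ cos h = -0.096471 + 0.771945 = 0.675474.
Flux = S₀ · cos θ_z = 1361 × 0.675474 = 919.3 W/m².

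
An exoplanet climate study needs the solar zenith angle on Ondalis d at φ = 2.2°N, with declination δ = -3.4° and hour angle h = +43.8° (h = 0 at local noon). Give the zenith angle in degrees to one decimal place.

θ_z = 44.1°

cos θ_z = sin φ sin δ + cos φ cos δ cos h = -0.002277 + 0.719959 = 0.717682.
θ_z = arccos(0.717682) = 44.1°.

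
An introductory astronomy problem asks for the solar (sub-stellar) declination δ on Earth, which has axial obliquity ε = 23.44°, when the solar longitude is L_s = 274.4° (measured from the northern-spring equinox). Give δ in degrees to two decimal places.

sin δ = sin ε · sin L_s = sin 23.44° × sin 274.4° = -0.396616.
δ = arcsin(-0.396616) = -23.37°.

δ = -23.37°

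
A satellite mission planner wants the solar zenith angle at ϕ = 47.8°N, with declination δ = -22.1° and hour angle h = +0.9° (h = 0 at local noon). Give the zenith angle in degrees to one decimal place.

θ_z = 69.9°

cos θ_z = sin ϕ sin δ + cos ϕ cos δ cos h = -0.278709 + 0.622292 = 0.343583.
θ_z = arccos(0.343583) = 69.9°.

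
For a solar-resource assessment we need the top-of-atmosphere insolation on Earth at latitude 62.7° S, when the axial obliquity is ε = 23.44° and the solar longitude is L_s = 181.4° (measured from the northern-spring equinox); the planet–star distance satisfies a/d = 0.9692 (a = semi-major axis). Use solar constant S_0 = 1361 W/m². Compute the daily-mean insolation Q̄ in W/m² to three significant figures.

Q̄ ≈ 192 W/m²

Solar declination: sin δ = sin ε · sin L_s = sin 23.44° × sin 181.4° = -0.00972, so δ = -0.557°.
cos h₀ = −tan(-62.7°) tan(-0.557°) = -0.0188, h₀ = 1.5896 rad.
Bracket: h₀ sin ϕ sin δ + cos ϕ cos δ sin h₀ = 1.5896×-0.88862×-0.00972 + 0.45865×0.99995×0.99982 = 0.013730 + 0.458545 = 0.472275.
Inverse-square distance factor (a/d)² = 0.9692² = 0.939349.
Q̄ = (S_0/π) × 0.939349 × [bracket] = (1361/π) × 0.939349 × 0.472275 = 192.2 W/m².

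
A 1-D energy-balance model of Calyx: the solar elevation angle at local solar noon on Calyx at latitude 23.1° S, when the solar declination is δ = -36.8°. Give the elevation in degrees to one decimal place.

76.3°

At local noon the hour angle is zero, so the zenith angle equals |φ − δ| = |-23.1° − (-36.800°)| = 13.700°.
Elevation = 90° − 13.700° = 76.3°.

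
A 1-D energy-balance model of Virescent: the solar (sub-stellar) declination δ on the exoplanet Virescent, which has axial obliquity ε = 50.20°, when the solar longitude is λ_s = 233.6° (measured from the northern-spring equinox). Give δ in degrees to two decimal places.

δ = -38.20°

sin δ = sin ε · sin λ_s = sin 50.20° × sin 233.6° = -0.618387.
δ = arcsin(-0.618387) = -38.20°.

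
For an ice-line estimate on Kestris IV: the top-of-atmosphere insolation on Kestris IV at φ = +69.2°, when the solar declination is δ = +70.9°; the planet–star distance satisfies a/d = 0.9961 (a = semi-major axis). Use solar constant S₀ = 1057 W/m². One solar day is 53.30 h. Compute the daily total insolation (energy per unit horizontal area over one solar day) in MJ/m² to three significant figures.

cos H₀ = −tan(+69.2°) tan(+70.900°) = -7.6023 ≤ −1 ⇒ polar day, H₀ = π.
Bracket: H₀ sin φ sin δ + cos φ cos δ sin H₀ = 3.1416×0.93483×0.94495 + 0.35511×0.32722×0.00000 = 2.775188 + 0.000000 = 2.775188.
Inverse-square distance factor (a/d)² = 0.9961² = 0.992215.
Q̄ = (S₀/π) × 0.992215 × [bracket] = (1057/π) × 0.992215 × 2.775188 = 926.45 W/m².
Daily total = Q̄ × 53.30 h × 3600 s/h = 926.45 × 53.30 × 3600 / 10⁶ = 177.8 MJ/m².

178 MJ/m²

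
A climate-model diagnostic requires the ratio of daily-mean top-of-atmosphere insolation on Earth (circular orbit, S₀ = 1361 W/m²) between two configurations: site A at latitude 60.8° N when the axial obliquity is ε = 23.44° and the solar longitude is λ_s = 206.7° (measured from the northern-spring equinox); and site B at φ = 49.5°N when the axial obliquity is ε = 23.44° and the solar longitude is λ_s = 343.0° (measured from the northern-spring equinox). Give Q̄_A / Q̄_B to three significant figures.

Q̄_A / Q̄_B ≈ 0.509

— Configuration A (φ=+60.8°):
Solar declination: sin δ = sin ε · sin λ_s = sin 23.44° × sin 206.7° = -0.17873, so δ = -10.296°.
cos H₀ = −tan(+60.8°) tan(-10.296°) = 0.3250, H₀ = 1.2397 rad.
Bracket: H₀ sin φ sin δ + cos φ cos δ sin H₀ = 1.2397×0.87292×-0.17873 + 0.48786×0.98390×0.94570 = -0.193414 + 0.453941 = 0.260527.
Q̄ = (S₀/π) × [bracket] = (1361/π) × 0.260527 = 112.87 W/m².
— Configuration B (φ=+49.5°):
Solar declination: sin δ = sin ε · sin λ_s = sin 23.44° × sin 343.0° = -0.11630, so δ = -6.679°.
cos H₀ = −tan(+49.5°) tan(-6.679°) = 0.1371, H₀ = 1.4333 rad.
Bracket: H₀ sin φ sin δ + cos φ cos δ sin H₀ = 1.4333×0.76041×-0.11630 + 0.64945×0.99321×0.99056 = -0.126755 + 0.638951 = 0.512196.
Q̄ = (S₀/π) × [bracket] = (1361/π) × 0.512196 = 221.89 W/m².
Ratio Q̄_A / Q̄_B = 112.87 / 221.89 = 0.5087.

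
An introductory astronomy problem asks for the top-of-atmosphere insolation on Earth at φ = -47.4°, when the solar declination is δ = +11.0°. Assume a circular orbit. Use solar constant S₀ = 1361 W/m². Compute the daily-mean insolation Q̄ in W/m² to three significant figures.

cos H₀ = −tan(-47.4°) tan(+11.000°) = 0.2114, H₀ = 1.3578 rad.
Bracket: H₀ sin φ sin δ + cos φ cos δ sin H₀ = 1.3578×-0.73610×0.19081 + 0.67688×0.98163×0.97740 = -0.190710 + 0.649429 = 0.458719.
Q̄ = (S₀/π) × [bracket] = (1361/π) × 0.458719 = 198.7 W/m².

Q̄ ≈ 199 W/m²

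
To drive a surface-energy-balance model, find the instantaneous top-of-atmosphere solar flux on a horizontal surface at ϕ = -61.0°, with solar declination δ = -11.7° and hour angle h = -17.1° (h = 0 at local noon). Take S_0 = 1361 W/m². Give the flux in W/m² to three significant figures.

cos θ_z = sin ϕ sin δ + cos ϕ cos δ cos h = 0.177362 + 0.453750 = 0.631112.
Flux = S_0 · cos θ_z = 1361 × 0.631112 = 858.9 W/m².

859 W/m²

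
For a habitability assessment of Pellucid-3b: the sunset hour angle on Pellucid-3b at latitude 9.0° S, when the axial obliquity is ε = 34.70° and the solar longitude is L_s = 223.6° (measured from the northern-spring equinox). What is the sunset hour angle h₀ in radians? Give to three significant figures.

h₀ = 1.64 rad

Solar declination: sin δ = sin ε · sin L_s = sin 34.70° × sin 223.6° = -0.39259, so δ = -23.116°.
cos h₀ = −tan ϕ · tan δ = −tan(-9.0°) × tan(-23.116°) = -0.0676, so h₀ = 1.6385 rad = 93.88°.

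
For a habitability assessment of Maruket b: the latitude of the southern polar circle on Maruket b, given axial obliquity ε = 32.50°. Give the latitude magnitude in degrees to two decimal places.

57.50°

The polar circle is the lowest latitude that experiences at least one full rotation of continuous darkness at the northern-summer solstice; it lies at |φ| = 90° − ε = 90° − 32.50° = 57.50°.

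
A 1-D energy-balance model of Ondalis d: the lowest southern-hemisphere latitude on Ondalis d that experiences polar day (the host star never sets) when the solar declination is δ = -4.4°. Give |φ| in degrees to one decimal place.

|φ| = 85.6°

Polar day requires cos H₀ = −tan φ tan δ ≤ −1, i.e. tan φ tan δ ≥ 1.
The boundary is |tan φ| · |tan δ| = 1, so |φ| = 90° − |δ| = 90° − 4.4° = 85.6° in the southern hemisphere.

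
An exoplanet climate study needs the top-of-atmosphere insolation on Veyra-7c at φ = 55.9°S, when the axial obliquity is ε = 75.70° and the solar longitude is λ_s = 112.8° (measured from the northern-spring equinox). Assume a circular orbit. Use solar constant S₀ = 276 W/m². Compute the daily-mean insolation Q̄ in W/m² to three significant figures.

Q̄ ≈ 0.00 W/m²

Solar declination: sin δ = sin ε · sin λ_s = sin 75.70° × sin 112.8° = 0.89330, so δ = +63.291°.
cos H₀ = −tan(-55.9°) tan(+63.291°) = 2.9355 ≥ 1 ⇒ polar night, H₀ = 0 and Q̄ = 0.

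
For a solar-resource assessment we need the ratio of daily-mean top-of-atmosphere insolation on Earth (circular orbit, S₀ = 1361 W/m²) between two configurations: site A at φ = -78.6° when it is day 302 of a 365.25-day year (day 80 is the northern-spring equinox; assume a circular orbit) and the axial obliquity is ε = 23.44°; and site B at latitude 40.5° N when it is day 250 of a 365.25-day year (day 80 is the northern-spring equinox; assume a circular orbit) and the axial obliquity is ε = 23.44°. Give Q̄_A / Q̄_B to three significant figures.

Q̄_A / Q̄_B ≈ 0.906

— Configuration A (φ=-78.6°):
Solar longitude: λ_s = 360° × (302 − 80)/365.25 = 218.809°.
sin δ = sin 23.44° × sin 218.809° = -0.24930, so δ = -14.436°.
cos H₀ = −tan(-78.6°) tan(-14.436°) = -1.2767 ≤ −1 ⇒ polar day, H₀ = π.
Bracket: H₀ sin φ sin δ + cos φ cos δ sin H₀ = 3.1416×-0.98027×-0.24930 + 0.19766×0.96843×0.00000 = 0.767748 + 0.000000 = 0.767748.
Q̄ = (S₀/π) × [bracket] = (1361/π) × 0.767748 = 332.60 W/m².
— Configuration B (φ=+40.5°):
Solar longitude: λ_s = 360° × (250 − 80)/365.25 = 167.556°.
sin δ = sin 23.44° × sin 167.556° = 0.08571, so δ = +4.917°.
cos H₀ = −tan(+40.5°) tan(+4.917°) = -0.0735, H₀ = 1.6443 rad.
Bracket: H₀ sin φ sin δ + cos φ cos δ sin H₀ = 1.6443×0.64945×0.08571 + 0.76041×0.99632×0.99730 = 0.091529 + 0.755566 = 0.847095.
Q̄ = (S₀/π) × [bracket] = (1361/π) × 0.847095 = 366.98 W/m².
Ratio Q̄_A / Q̄_B = 332.60 / 366.98 = 0.9063.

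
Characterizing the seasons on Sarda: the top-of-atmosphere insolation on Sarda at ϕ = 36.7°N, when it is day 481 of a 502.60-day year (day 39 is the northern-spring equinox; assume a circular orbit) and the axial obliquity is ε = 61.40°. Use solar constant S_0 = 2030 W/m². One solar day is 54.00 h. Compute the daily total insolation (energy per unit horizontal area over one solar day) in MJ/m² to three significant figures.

22.3 MJ/m²

Solar longitude: L_s = 360° × (481 − 39)/502.60 = 316.594°.
sin δ = sin 61.40° × sin 316.594° = -0.60332, so δ = -37.108°.
cos h₀ = −tan(+36.7°) tan(-37.108°) = 0.5639, h₀ = 0.9717 rad.
Bracket: h₀ sin ϕ sin δ + cos ϕ cos δ sin h₀ = 0.9717×0.59763×-0.60332 + 0.80178×0.79750×0.82585 = -0.350358 + 0.528065 = 0.177707.
Q̄ = (S_0/π) × [bracket] = (2030/π) × 0.177707 = 114.83 W/m².
Daily total = Q̄ × 54.00 h × 3600 s/h = 114.83 × 54.00 × 3600 / 10⁶ = 22.32 MJ/m².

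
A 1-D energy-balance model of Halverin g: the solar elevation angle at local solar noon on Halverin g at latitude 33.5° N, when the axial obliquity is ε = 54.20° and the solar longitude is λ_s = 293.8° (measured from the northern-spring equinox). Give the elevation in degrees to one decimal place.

Solar declination: sin δ = sin ε · sin λ_s = sin 54.20° × sin 293.8° = -0.74209, so δ = -47.910°.
At local noon the hour angle is zero, so the zenith angle equals |φ − δ| = |+33.5° − (-47.910°)| = 81.410°.
Elevation = 90° − 81.410° = 8.6°.

8.6°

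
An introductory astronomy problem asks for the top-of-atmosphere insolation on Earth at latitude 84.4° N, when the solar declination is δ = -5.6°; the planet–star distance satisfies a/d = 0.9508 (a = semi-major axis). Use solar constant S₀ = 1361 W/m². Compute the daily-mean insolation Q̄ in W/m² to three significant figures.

Q̄ ≈ 0.00 W/m²

cos H₀ = −tan(+84.4°) tan(-5.600°) = 1.0000 ≥ 1 ⇒ polar night, H₀ = 0 and Q̄ = 0.
Inverse-square distance factor (a/d)² = 0.9508² = 0.904021.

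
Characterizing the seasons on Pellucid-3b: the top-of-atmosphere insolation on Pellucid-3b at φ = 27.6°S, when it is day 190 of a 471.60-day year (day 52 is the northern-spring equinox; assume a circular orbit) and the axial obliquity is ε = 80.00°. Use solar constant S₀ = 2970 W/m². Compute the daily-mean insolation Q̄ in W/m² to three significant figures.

Q̄ ≈ 0.00 W/m²

Solar longitude: λ_s = 360° × (190 − 52)/471.60 = 105.344°.
sin δ = sin 80.00° × sin 105.344° = 0.94971, so δ = +71.751°.
cos H₀ = −tan(-27.6°) tan(+71.751°) = 1.5855 ≥ 1 ⇒ polar night, H₀ = 0 and Q̄ = 0.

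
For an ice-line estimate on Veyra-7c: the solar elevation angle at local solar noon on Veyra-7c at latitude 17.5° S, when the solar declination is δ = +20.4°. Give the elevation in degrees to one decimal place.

At local noon the hour angle is zero, so the zenith angle equals |φ − δ| = |-17.5° − (+20.400°)| = 37.900°.
Elevation = 90° − 37.900° = 52.1°.

52.1°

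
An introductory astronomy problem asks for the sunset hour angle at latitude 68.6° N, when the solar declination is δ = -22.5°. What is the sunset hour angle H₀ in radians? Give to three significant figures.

cos H₀ = −tan φ · tan δ = 1.0569 ≥ 1, so the Sun never rises (polar night) and H₀ = 0.

H₀ = 0.00 rad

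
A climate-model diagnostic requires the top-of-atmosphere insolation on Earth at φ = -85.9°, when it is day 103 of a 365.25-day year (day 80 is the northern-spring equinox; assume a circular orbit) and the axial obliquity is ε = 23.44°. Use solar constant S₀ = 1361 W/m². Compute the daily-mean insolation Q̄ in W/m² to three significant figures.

Solar longitude: λ_s = 360° × (103 − 80)/365.25 = 22.669°.
sin δ = sin 23.44° × sin 22.669° = 0.15331, so δ = +8.819°.
cos H₀ = −tan(-85.9°) tan(+8.819°) = 2.1644 ≥ 1 ⇒ polar night, H₀ = 0 and Q̄ = 0.

Q̄ ≈ 0.00 W/m²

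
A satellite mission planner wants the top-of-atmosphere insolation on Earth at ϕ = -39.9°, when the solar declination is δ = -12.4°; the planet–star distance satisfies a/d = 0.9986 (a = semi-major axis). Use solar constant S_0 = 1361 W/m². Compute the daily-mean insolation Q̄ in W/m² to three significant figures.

Q̄ ≈ 423 W/m²

cos h₀ = −tan(-39.9°) tan(-12.400°) = -0.1838, h₀ = 1.7557 rad.
Bracket: h₀ sin ϕ sin δ + cos ϕ cos δ sin h₀ = 1.7557×-0.64145×-0.21474 + 0.76717×0.97667×0.98296 = 0.241839 + 0.736504 = 0.978343.
Inverse-square distance factor (a/d)² = 0.9986² = 0.997202.
Q̄ = (S_0/π) × 0.997202 × [bracket] = (1361/π) × 0.997202 × 0.978343 = 422.7 W/m².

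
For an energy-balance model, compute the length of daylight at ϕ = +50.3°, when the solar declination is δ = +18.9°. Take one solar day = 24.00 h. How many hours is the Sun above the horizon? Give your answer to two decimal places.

15.25 h

cos h₀ = −tan ϕ · tan δ = −tan(+50.3°) × tan(+18.900°) = -0.4124, so h₀ = 1.9959 rad = 114.36°.
Daylight = 2h₀/(2π) × 24.00 h = (1.9959/π) × 24.00 = 15.25 h.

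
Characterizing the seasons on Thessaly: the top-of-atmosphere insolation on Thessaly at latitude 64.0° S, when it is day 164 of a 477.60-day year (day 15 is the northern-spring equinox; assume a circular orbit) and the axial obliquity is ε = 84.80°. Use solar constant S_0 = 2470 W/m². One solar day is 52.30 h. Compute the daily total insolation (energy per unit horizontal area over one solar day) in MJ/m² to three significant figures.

0.00 MJ/m²

Solar longitude: L_s = 360° × (164 − 15)/477.60 = 112.312°.
sin δ = sin 84.80° × sin 112.312° = 0.92133, so δ = +67.121°.
cos h₀ = −tan(-64.0°) tan(+67.121°) = 4.8586 ≥ 1 ⇒ polar night, h₀ = 0 and Q̄ = 0.
Daily total = Q̄ × 52.30 h × 3600 s/h = 0.00 MJ/m².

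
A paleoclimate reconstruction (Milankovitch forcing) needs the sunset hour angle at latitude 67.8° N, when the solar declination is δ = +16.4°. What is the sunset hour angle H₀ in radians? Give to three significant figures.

H₀ = 2.38 rad

cos H₀ = −tan φ · tan δ = −tan(+67.8°) × tan(+16.400°) = -0.7212, so H₀ = 2.3763 rad = 136.15°.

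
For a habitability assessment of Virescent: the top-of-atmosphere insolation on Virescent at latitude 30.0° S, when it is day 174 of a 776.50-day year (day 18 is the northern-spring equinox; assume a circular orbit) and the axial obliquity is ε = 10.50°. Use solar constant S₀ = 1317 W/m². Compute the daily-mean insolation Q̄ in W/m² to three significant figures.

Q̄ ≈ 302 W/m²

Solar longitude: λ_s = 360° × (174 − 18)/776.50 = 72.325°.
sin δ = sin 10.50° × sin 72.325° = 0.17363, so δ = +9.999°.
cos H₀ = −tan(-30.0°) tan(+9.999°) = 0.1018, H₀ = 1.4688 rad.
Bracket: H₀ sin φ sin δ + cos φ cos δ sin H₀ = 1.4688×-0.50000×0.17363 + 0.86603×0.98481×0.99481 = -0.127514 + 0.848449 = 0.720935.
Q̄ = (S₀/π) × [bracket] = (1317/π) × 0.720935 = 302.2 W/m².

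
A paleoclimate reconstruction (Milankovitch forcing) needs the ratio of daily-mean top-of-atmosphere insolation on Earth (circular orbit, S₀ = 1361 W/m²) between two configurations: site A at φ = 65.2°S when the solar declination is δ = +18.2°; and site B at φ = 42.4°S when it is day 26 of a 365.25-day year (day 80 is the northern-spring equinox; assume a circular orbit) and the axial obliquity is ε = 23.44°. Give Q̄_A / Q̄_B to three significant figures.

Q̄_A / Q̄_B ≈ 0.0552

— Configuration A (φ=-65.2°):
cos H₀ = −tan(-65.2°) tan(+18.200°) = 0.7116, H₀ = 0.7791 rad.
Bracket: H₀ sin φ sin δ + cos φ cos δ sin H₀ = 0.7791×-0.90778×0.31233 + 0.41945×0.94997×0.70263 = -0.220896 + 0.279973 = 0.059077.
Q̄ = (S₀/π) × [bracket] = (1361/π) × 0.059077 = 25.593 W/m².
— Configuration B (φ=-42.4°):
Solar longitude: λ_s = 360° × (26 − 80)/365.25 = -53.224°, i.e. -53.224° + 360° = 306.776°.
sin δ = sin 23.44° × sin 306.776° = -0.31862, so δ = -18.580°.
cos H₀ = −tan(-42.4°) tan(-18.580°) = -0.3069, H₀ = 1.8828 rad.
Bracket: H₀ sin φ sin δ + cos φ cos δ sin H₀ = 1.8828×-0.67430×-0.31862 + 0.73846×0.94788×0.95173 = 0.404511 + 0.666184 = 1.070695.
Q̄ = (S₀/π) × [bracket] = (1361/π) × 1.070695 = 463.85 W/m².
Ratio Q̄_A / Q̄_B = 25.593 / 463.85 = 0.05518.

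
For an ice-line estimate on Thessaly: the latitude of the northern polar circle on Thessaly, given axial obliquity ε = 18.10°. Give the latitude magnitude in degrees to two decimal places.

The polar circle is the lowest latitude that experiences at least one full rotation of continuous daylight at the northern-summer solstice; it lies at |ϕ| = 90° − ε = 90° − 18.10° = 71.90°.

71.90°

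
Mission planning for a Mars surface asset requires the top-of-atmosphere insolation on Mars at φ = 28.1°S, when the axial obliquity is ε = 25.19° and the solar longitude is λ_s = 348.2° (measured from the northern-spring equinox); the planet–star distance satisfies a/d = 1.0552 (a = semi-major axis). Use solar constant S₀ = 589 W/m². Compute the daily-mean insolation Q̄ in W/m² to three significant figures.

Solar declination: sin δ = sin ε · sin λ_s = sin 25.19° × sin 348.2° = -0.08704, so δ = -4.993°.
cos H₀ = −tan(-28.1°) tan(-4.993°) = -0.0467, H₀ = 1.6175 rad.
Bracket: H₀ sin φ sin δ + cos φ cos δ sin H₀ = 1.6175×-0.47101×-0.08704 + 0.88213×0.99621×0.99891 = 0.066312 + 0.877829 = 0.944141.
Inverse-square distance factor (a/d)² = 1.0552² = 1.113447.
Q̄ = (S₀/π) × 1.113447 × [bracket] = (589/π) × 1.113447 × 0.944141 = 197.1 W/m².

Q̄ ≈ 197 W/m²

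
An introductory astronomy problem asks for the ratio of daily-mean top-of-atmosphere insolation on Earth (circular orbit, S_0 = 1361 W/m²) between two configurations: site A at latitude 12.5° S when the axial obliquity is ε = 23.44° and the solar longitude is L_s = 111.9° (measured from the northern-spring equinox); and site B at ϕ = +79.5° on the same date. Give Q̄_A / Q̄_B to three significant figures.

Q̄_A / Q̄_B ≈ 0.689

— Configuration A (ϕ=-12.5°):
Solar declination: sin δ = sin ε · sin L_s = sin 23.44° × sin 111.9° = 0.36908, so δ = +21.659°.
cos h₀ = −tan(-12.5°) tan(+21.659°) = 0.0880, h₀ = 1.4826 rad.
Bracket: h₀ sin ϕ sin δ + cos ϕ cos δ sin h₀ = 1.4826×-0.21644×0.36908 + 0.97630×0.92940×0.99612 = -0.118436 + 0.903853 = 0.785417.
Q̄ = (S_0/π) × [bracket] = (1361/π) × 0.785417 = 340.26 W/m².
— Configuration B (ϕ=+79.5°):
cos h₀ = −tan(+79.5°) tan(+21.659°) = -2.1427 ≤ −1 ⇒ polar day, h₀ = π.
Bracket: h₀ sin ϕ sin δ + cos ϕ cos δ sin h₀ = 3.1416×0.98325×0.36908 + 0.18224×0.92940×0.00000 = 1.140080 + 0.000000 = 1.140080.
Q̄ = (S_0/π) × [bracket] = (1361/π) × 1.140080 = 493.91 W/m².
Ratio Q̄_A / Q̄_B = 340.26 / 493.91 = 0.6889.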